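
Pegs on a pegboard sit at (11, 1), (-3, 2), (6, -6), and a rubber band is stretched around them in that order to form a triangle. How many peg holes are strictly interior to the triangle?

51

The shoelace formula gives twice the area as |[11·2 − (-3)·1] + [(-3)·(-6) − 6·2] + [6·1 − 11·(-6)]| = 103, so the area is 103/2.
Summing gcd(|Δx|,|Δy|) over the edges gives the boundary count: gcd(14,1) + gcd(9,8) + gcd(5,7) = 1+1+1 = 3.
By Pick's theorem A = I + B/2 − 1, so I = 103/2 − 3/2 + 1 = 51.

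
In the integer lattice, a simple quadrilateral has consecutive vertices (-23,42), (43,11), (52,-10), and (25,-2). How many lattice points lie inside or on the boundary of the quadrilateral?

961

Using the shoelace formula, 2A = |[(-23)·11 − 43·42] + [43·(-10) − 52·11] + [52·(-2) − 25·(-10)] + [25·42 − (-23)·(-2)]| = 1911, so the area is 955.5.
The number of boundary lattice points is Σ gcd(|Δx|,|Δy|) = gcd(66,31) + gcd(9,21) + gcd(27,8) + gcd(48,44) = 1+3+1+4 = 9.
Pick's theorem gives I = A − B/2 + 1 = 955.5 − 9/2 + 1 = 952, so the closed region contains I + B = 952 + 9 = 961 lattice points.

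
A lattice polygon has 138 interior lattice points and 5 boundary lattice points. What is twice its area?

279

Pick's theorem states A = I + B/2 − 1, so A = 138 + 5/2 − 1 = 279/2.
Hence 2A = 279.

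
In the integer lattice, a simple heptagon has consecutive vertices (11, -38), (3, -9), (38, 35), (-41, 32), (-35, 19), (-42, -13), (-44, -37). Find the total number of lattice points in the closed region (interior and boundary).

3889

The shoelace formula gives twice the area as |(11·(-9) − 3·(-38)) + (3·35 − 38·(-9)) + (38·32 − (-41)·35) + ((-41)·19 − (-35)·32) + ((-35)·(-13) − (-42)·19) + ((-42)·(-37) − (-44)·(-13)) + ((-44)·(-38) − 11·(-37))| = 7768, so the area is 3884.
The number of boundary lattice points is Σ gcd(|Δx|,|Δy|) = gcd(8,29) + gcd(35,44) + gcd(79,3) + gcd(6,13) + gcd(7,32) + gcd(2,24) + gcd(55,1) = 1+1+1+1+1+2+1 = 8.
Pick's theorem gives I = A − B/2 + 1 = 3884 − 8/2 + 1 = 3881, so the closed region contains I + B = 3881 + 8 = 3889 lattice points.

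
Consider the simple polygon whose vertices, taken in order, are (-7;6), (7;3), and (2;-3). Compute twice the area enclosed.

99

The shoelace formula gives twice the area as |[(-7)·3 − 7·6] + [7·(-3) − 2·3] + [2·6 − (-7)·(-3)]| = 99, so the area is 99/2.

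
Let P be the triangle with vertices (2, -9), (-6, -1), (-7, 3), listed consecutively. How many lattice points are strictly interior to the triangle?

The shoelace formula gives twice the area as |(2·(-1) − (-6)·(-9)) + ((-6)·3 − (-7)·(-1)) + ((-7)·(-9) − 2·3)| = 24, so the area is 12.
The number of boundary lattice points is Σ gcd(|Δx|,|Δy|) = gcd(8,8) + gcd(1,4) + gcd(9,12) = 8+1+3 = 12.
By Pick's theorem A = I + B/2 − 1, so I = 12 − 12/2 + 1 = 7.

7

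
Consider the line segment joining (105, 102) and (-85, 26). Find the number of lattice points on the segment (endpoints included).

39

The number of lattice points on a segment between lattice points is gcd(|Δx|,|Δy|) + 1 = gcd(190,76) + 1 = 38 + 1 = 39.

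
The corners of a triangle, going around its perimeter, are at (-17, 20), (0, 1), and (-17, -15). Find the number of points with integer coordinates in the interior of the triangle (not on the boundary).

The shoelace formula gives twice the area as |((-17)·1 − 0·20) + (0·(-15) − (-17)·1) + ((-17)·20 − (-17)·(-15))| = 595, so the area is 297.5.
Summing gcd(|Δx|,|Δy|) over the edges gives the boundary count: gcd(17,19) + gcd(17,16) + gcd(0,35) = 1+1+35 = 37.
By Pick's theorem A = I + B/2 − 1, so I = 297.5 − 37/2 + 1 = 280.

280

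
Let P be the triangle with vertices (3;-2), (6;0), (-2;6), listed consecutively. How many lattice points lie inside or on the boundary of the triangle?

The shoelace formula gives twice the area as |(3·0 − 6·(-2)) + (6·6 − (-2)·0) + ((-2)·(-2) − 3·6)| = 34, so the area is 17.
Along each edge there are gcd(|Δx|,|Δy|)+1 lattice points, so counting each shared vertex once the boundary has gcd(3,2) + gcd(8,6) + gcd(5,8) = 1+2+1 = 4.
Pick's theorem gives I = A − B/2 + 1 = 17 − 4/2 + 1 = 16, so the closed region contains I + B = 16 + 4 = 20 lattice points.

20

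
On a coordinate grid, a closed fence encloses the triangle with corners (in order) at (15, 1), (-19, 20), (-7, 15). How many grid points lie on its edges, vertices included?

4

The number of boundary lattice points is Σ gcd(|Δx|,|Δy|) = gcd(34,19) + gcd(12,5) + gcd(22,14) = 1+1+2 = 4.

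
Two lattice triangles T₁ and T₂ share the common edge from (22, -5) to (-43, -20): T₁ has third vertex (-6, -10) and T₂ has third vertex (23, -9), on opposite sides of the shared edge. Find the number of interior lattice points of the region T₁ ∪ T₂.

The union is the simple quadrilateral with vertices (22, -5), (-6, -10), (-43, -20), (23, -9) in order.
Using the shoelace formula, 2A = |(22·(-10) − (-6)·(-5)) + ((-6)·(-20) − (-43)·(-10)) + ((-43)·(-9) − 23·(-20)) + (23·(-5) − 22·(-9))| = 370, so the area is 185.
Summing gcd(|Δx|,|Δy|) over the edges gives the boundary count: gcd(28,5) + gcd(37,10) + gcd(66,11) + gcd(1,4) = 1+1+11+1 = 14.
By Pick's theorem I = A − B/2 + 1 = 185 − 14/2 + 1 = 179.

179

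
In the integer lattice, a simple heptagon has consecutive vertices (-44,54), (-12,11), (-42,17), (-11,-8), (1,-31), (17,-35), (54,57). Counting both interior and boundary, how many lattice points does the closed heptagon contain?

Using the shoelace formula, 2A = |((-44)·11 − (-12)·54) + ((-12)·17 − (-42)·11) + ((-42)·(-8) − (-11)·17) + ((-11)·(-31) − 1·(-8)) + (1·(-35) − 17·(-31)) + (17·57 − 54·(-35)) + (54·54 − (-44)·57)| = 10069, so the area is 10069/2.
Along each edge there are gcd(|Δx|,|Δy|)+1 lattice points, so counting each shared vertex once the boundary has gcd(32,43) + gcd(30,6) + gcd(31,25) + gcd(12,23) + gcd(16,4) + gcd(37,92) + gcd(98,3) = 1+6+1+1+4+1+1 = 15.
Pick's theorem gives I = A − B/2 + 1 = 10069/2 − 15/2 + 1 = 5028, so the closed region contains I + B = 5028 + 15 = 5043 lattice points.

5043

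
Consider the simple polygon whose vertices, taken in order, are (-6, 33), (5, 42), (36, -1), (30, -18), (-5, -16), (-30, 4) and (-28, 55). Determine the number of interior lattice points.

By the shoelace formula, twice the signed area is |((-6)·42 − 5·33) + (5·(-1) − 36·42) + (36·(-18) − 30·(-1)) + (30·(-16) − (-5)·(-18)) + ((-5)·4 − (-30)·(-16)) + ((-30)·55 − (-28)·4) + ((-28)·33 − (-6)·55)| = 5754, so the area is 2877.
Summing gcd(|Δx|,|Δy|) over the edges gives the boundary count: gcd(11,9) + gcd(31,43) + gcd(6,17) + gcd(35,2) + gcd(25,20) + gcd(2,51) + gcd(22,22) = 1+1+1+1+5+1+22 = 32.
By Pick's theorem A = I + B/2 − 1, so I = 2877 − 32/2 + 1 = 2862.

2862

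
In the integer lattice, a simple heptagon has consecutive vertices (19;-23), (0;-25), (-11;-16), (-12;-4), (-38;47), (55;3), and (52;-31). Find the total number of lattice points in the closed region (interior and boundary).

The shoelace formula gives twice the area as |[19·(-25) − 0·(-23)] + [0·(-16) − (-11)·(-25)] + [(-11)·(-4) − (-12)·(-16)] + [(-12)·47 − (-38)·(-4)] + [(-38)·3 − 55·47] + [55·(-31) − 52·3] + [52·(-23) − 19·(-31)]| = 6781, so the area is 6781/2.
Summing gcd(|Δx|,|Δy|) over the edges gives the boundary count: gcd(19,2) + gcd(11,9) + gcd(1,12) + gcd(26,51) + gcd(93,44) + gcd(3,34) + gcd(33,8) = 1+1+1+1+1+1+1 = 7.
Pick's theorem gives I = A − B/2 + 1 = 6781/2 − 7/2 + 1 = 3388, so the closed region contains I + B = 3388 + 7 = 3395 lattice points.

3395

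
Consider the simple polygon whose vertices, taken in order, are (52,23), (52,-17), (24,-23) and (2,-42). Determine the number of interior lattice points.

777

The shoelace formula gives twice the area as |(52·(-17) − 52·23) + (52·(-23) − 24·(-17)) + (24·(-42) − 2·(-23)) + (2·23 − 52·(-42))| = 1600, so the area is 800.
Summing gcd(|Δx|,|Δy|) over the edges gives the boundary count: gcd(0,40) + gcd(28,6) + gcd(22,19) + gcd(50,65) = 40+2+1+5 = 48.
Pick's theorem gives I = A − B/2 + 1 = 800 − 48/2 + 1 = 777.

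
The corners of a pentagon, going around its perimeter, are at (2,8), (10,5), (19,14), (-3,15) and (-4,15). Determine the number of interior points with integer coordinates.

122

The shoelace formula gives twice the area as |[2·5 − 10·8] + [10·14 − 19·5] + [19·15 − (-3)·14] + [(-3)·15 − (-4)·15] + [(-4)·8 − 2·15]| = 255, so the area is 127.5.
Summing gcd(|Δx|,|Δy|) over the edges gives the boundary count: gcd(8,3) + gcd(9,9) + gcd(22,1) + gcd(1,0) + gcd(6,7) = 1+9+1+1+1 = 13.
By Pick's theorem A = I + B/2 − 1, so I = 127.5 − 13/2 + 1 = 122.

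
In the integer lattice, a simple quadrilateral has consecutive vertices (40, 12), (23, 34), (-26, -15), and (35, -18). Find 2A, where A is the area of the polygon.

The shoelace formula gives twice the area as |[40·34 − 23·12] + [23·(-15) − (-26)·34] + [(-26)·(-18) − 35·(-15)] + [35·12 − 40·(-18)]| = 3756, so the area is 1878.

3756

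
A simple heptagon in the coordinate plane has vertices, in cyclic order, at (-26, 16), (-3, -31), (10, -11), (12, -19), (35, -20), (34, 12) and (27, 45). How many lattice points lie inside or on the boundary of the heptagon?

The shoelace formula gives twice the area as |((-26)·(-31) − (-3)·16) + ((-3)·(-11) − 10·(-31)) + (10·(-19) − 12·(-11)) + (12·(-20) − 35·(-19)) + (35·12 − 34·(-20)) + (34·45 − 27·12) + (27·16 − (-26)·45)| = 5472, so the area is 2736.
Summing gcd(|Δx|,|Δy|) over the edges gives the boundary count: gcd(23,47) + gcd(13,20) + gcd(2,8) + gcd(23,1) + gcd(1,32) + gcd(7,33) + gcd(53,29) = 1+1+2+1+1+1+1 = 8.
Pick's theorem gives I = A − B/2 + 1 = 2736 − 8/2 + 1 = 2733, so the closed region contains I + B = 2733 + 8 = 2741 lattice points.

2741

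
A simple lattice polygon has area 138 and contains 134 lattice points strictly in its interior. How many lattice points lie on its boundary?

Pick's theorem gives A = I + B/2 − 1, so B = 2(A − I + 1) = 2(138 − 134 + 1) = 10.

10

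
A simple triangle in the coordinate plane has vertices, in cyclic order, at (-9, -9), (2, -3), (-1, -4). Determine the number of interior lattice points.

The shoelace formula gives twice the area as |[(-9)·(-3) − 2·(-9)] + [2·(-4) − (-1)·(-3)] + [(-1)·(-9) − (-9)·(-4)]| = 7, so the area is 7/2.
Along each edge there are gcd(|Δx|,|Δy|)+1 lattice points, so counting each shared vertex once the boundary has gcd(11,6) + gcd(3,1) + gcd(8,5) = 1+1+1 = 3.
By Pick's theorem A = I + B/2 − 1, so I = 7/2 − 3/2 + 1 = 3.

3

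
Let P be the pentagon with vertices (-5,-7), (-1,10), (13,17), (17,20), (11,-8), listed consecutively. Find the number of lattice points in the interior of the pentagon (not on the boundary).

348

The shoelace formula gives twice the area as |((-5)·10 − (-1)·(-7)) + ((-1)·17 − 13·10) + (13·20 − 17·17) + (17·(-8) − 11·20) + (11·(-7) − (-5)·(-8))| = 706, so the area is 353.
Along each edge there are gcd(|Δx|,|Δy|)+1 lattice points, so counting each shared vertex once the boundary has gcd(4,17) + gcd(14,7) + gcd(4,3) + gcd(6,28) + gcd(16,1) = 1+7+1+2+1 = 12.
By Pick's theorem A = I + B/2 − 1, so I = 353 − 12/2 + 1 = 348.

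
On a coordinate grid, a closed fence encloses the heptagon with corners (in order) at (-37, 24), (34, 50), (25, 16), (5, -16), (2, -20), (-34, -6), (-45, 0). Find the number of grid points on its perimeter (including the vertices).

The number of boundary lattice points is Σ gcd(|Δx|,|Δy|) = gcd(71,26) + gcd(9,34) + gcd(20,32) + gcd(3,4) + gcd(36,14) + gcd(11,6) + gcd(8,24) = 1+1+4+1+2+1+8 = 18.

18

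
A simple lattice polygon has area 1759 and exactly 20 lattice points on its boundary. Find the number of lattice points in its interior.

Pick's theorem A = I + B/2 − 1 rearranges to I = A − B/2 + 1 = 1759 − 20/2 + 1 = 1750.

1750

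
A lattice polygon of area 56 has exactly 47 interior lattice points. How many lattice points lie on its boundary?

20

Pick's theorem gives A = I + B/2 − 1, so B = 2(A − I + 1) = 2(56 − 47 + 1) = 20.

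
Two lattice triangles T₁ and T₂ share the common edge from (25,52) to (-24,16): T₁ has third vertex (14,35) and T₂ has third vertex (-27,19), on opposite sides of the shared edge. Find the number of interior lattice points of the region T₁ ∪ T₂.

335

The union is the simple quadrilateral with vertices (25,52), (14,35), (-24,16), (-27,19) in order.
The shoelace formula gives twice the area as |[25·35 − 14·52] + [14·16 − (-24)·35] + [(-24)·19 − (-27)·16] + [(-27)·52 − 25·19]| = 692, so the area is 346.
Along each edge there are gcd(|Δx|,|Δy|)+1 lattice points, so counting each shared vertex once the boundary has gcd(11,17) + gcd(38,19) + gcd(3,3) + gcd(52,33) = 1+19+3+1 = 24.
By Pick's theorem I = A − B/2 + 1 = 346 − 24/2 + 1 = 335.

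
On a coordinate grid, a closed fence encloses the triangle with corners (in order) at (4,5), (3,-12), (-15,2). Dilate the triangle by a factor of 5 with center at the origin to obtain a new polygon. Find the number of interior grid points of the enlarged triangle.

3991

By the shoelace formula, twice the signed area is |(4·(-12) − 3·5) + (3·2 − (-15)·(-12)) + ((-15)·5 − 4·2)| = 320, so the area is 160.
Along each edge there are gcd(|Δx|,|Δy|)+1 lattice points, so counting each shared vertex once the boundary has gcd(1,17) + gcd(18,14) + gcd(19,3) = 1+2+1 = 4.
Scaling by 5 multiplies the area by 5² = 25 (so the new area is 4000) and multiplies the boundary lattice-point count by 5, giving 20.
By Pick's theorem, the interior count of the dilated polygon is 4000 − 20/2 + 1 = 3991.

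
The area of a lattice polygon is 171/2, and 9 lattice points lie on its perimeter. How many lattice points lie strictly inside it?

From Pick's theorem, I = A − B/2 + 1 = 171/2 − 9/2 + 1 = 82.

82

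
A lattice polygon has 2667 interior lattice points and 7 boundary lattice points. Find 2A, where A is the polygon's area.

5339

By Pick's theorem, A = I + B/2 − 1 = 2667 + 7/2 − 1 = 5339/2.
Hence 2A = 5339.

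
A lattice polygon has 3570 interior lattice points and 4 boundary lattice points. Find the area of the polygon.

3571

Pick's theorem states A = I + B/2 − 1, so A = 3570 + 4/2 − 1 = 3571.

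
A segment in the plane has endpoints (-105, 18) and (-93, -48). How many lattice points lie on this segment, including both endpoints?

7

The number of lattice points on a segment between lattice points is gcd(|Δx|,|Δy|) + 1 = gcd(12,66) + 1 = 6 + 1 = 7.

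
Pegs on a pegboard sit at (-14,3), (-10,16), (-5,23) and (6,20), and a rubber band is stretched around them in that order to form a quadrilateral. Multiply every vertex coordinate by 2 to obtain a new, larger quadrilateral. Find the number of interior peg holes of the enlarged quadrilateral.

565

The shoelace formula gives twice the area as |[(-14)·16 − (-10)·3] + [(-10)·23 − (-5)·16] + [(-5)·20 − 6·23] + [6·3 − (-14)·20]| = 284, so the area is 142.
Summing gcd(|Δx|,|Δy|) over the edges gives the boundary count: gcd(4,13) + gcd(5,7) + gcd(11,3) + gcd(20,17) = 1+1+1+1 = 4.
Scaling by 2 multiplies the area by 2² = 4 (so the new area is 568) and multiplies the boundary lattice-point count by 2, giving 8.
By Pick's theorem, the interior count of the dilated polygon is 568 − 8/2 + 1 = 565.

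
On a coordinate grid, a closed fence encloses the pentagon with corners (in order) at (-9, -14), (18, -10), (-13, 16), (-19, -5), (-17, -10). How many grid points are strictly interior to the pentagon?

557

By the shoelace formula, twice the signed area is |((-9)·(-10) − 18·(-14)) + (18·16 − (-13)·(-10)) + ((-13)·(-5) − (-19)·16) + ((-19)·(-10) − (-17)·(-5)) + ((-17)·(-14) − (-9)·(-10))| = 1122, so the area is 561.
Along each edge there are gcd(|Δx|,|Δy|)+1 lattice points, so counting each shared vertex once the boundary has gcd(27,4) + gcd(31,26) + gcd(6,21) + gcd(2,5) + gcd(8,4) = 1+1+3+1+4 = 10.
By Pick's theorem A = I + B/2 − 1, so I = 561 − 10/2 + 1 = 557.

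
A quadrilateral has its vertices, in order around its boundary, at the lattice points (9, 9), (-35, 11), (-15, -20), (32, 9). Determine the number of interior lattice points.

983

The shoelace formula gives twice the area as |[9·11 − (-35)·9] + [(-35)·(-20) − (-15)·11] + [(-15)·9 − 32·(-20)] + [32·9 − 9·9]| = 1991, so the area is 995.5.
Along each edge there are gcd(|Δx|,|Δy|)+1 lattice points, so counting each shared vertex once the boundary has gcd(44,2) + gcd(20,31) + gcd(47,29) + gcd(23,0) = 2+1+1+23 = 27.
Pick's theorem gives I = A − B/2 + 1 = 995.5 − 27/2 + 1 = 983.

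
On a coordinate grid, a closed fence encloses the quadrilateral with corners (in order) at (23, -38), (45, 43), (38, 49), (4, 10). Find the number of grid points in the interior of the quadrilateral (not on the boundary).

1535

The shoelace formula gives twice the area as |[23·43 − 45·(-38)] + [45·49 − 38·43] + [38·10 − 4·49] + [4·(-38) − 23·10]| = 3072, so the area is 1536.
Along each edge there are gcd(|Δx|,|Δy|)+1 lattice points, so counting each shared vertex once the boundary has gcd(22,81) + gcd(7,6) + gcd(34,39) + gcd(19,48) = 1+1+1+1 = 4.
By Pick's theorem A = I + B/2 − 1, so I = 1536 − 4/2 + 1 = 1535.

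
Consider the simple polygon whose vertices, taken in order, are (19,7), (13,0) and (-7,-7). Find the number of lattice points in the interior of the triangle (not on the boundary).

48

Using the shoelace formula, 2A = |(19·0 − 13·7) + (13·(-7) − (-7)·0) + ((-7)·7 − 19·(-7))| = 98, so the area is 49.
The number of boundary lattice points is Σ gcd(|Δx|,|Δy|) = gcd(6,7) + gcd(20,7) + gcd(26,14) = 1+1+2 = 4.
By Pick's theorem A = I + B/2 − 1, so I = 49 − 4/2 + 1 = 48.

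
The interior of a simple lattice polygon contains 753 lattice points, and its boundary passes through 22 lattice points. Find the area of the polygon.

763

By Pick's theorem, A = I + B/2 − 1 = 753 + 22/2 − 1 = 763.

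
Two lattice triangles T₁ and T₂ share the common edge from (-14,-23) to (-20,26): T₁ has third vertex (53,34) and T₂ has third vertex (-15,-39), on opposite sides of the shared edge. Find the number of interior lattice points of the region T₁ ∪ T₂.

1882

The union is the simple quadrilateral with vertices (-14,-23), (53,34), (-20,26), (-15,-39) in order.
By the shoelace formula, twice the signed area is |((-14)·34 − 53·(-23)) + (53·26 − (-20)·34) + ((-20)·(-39) − (-15)·26) + ((-15)·(-23) − (-14)·(-39))| = 3770, so the area is 1885.
Along each edge there are gcd(|Δx|,|Δy|)+1 lattice points, so counting each shared vertex once the boundary has gcd(67,57) + gcd(73,8) + gcd(5,65) + gcd(1,16) = 1+1+5+1 = 8.
By Pick's theorem I = A − B/2 + 1 = 1885 − 8/2 + 1 = 1882.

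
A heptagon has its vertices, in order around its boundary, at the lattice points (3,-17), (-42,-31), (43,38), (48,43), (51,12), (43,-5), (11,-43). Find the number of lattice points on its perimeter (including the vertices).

13

Summing gcd(|Δx|,|Δy|) over the edges gives the boundary count: gcd(45,14) + gcd(85,69) + gcd(5,5) + gcd(3,31) + gcd(8,17) + gcd(32,38) + gcd(8,26) = 1+1+5+1+1+2+2 = 13.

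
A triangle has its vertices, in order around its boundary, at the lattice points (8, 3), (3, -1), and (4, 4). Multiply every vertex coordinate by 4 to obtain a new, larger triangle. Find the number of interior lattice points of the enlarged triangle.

163

The shoelace formula gives twice the area as |[8·(-1) − 3·3] + [3·4 − 4·(-1)] + [4·3 − 8·4]| = 21, so the area is 21/2.
Along each edge there are gcd(|Δx|,|Δy|)+1 lattice points, so counting each shared vertex once the boundary has gcd(5,4) + gcd(1,5) + gcd(4,1) = 1+1+1 = 3.
Scaling by 4 multiplies the area by 4² = 16 (so the new area is 168) and multiplies the boundary lattice-point count by 4, giving 12.
By Pick's theorem, the interior count of the dilated polygon is 168 − 12/2 + 1 = 163.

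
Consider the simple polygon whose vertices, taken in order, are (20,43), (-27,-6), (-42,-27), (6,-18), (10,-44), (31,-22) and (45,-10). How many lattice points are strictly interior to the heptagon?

3150

Using the shoelace formula, 2A = |[20·(-6) − (-27)·43] + [(-27)·(-27) − (-42)·(-6)] + [(-42)·(-18) − 6·(-27)] + [6·(-44) − 10·(-18)] + [10·(-22) − 31·(-44)] + [31·(-10) − 45·(-22)] + [45·43 − 20·(-10)]| = 6311, so the area is 3155.5.
Along each edge there are gcd(|Δx|,|Δy|)+1 lattice points, so counting each shared vertex once the boundary has gcd(47,49) + gcd(15,21) + gcd(48,9) + gcd(4,26) + gcd(21,22) + gcd(14,12) + gcd(25,53) = 1+3+3+2+1+2+1 = 13.
By Pick's theorem A = I + B/2 − 1, so I = 3155.5 − 13/2 + 1 = 3150.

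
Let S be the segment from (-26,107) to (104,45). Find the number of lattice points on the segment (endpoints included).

3

The number of lattice points on a segment between lattice points is gcd(|Δx|,|Δy|) + 1 = gcd(130,62) + 1 = 2 + 1 = 3.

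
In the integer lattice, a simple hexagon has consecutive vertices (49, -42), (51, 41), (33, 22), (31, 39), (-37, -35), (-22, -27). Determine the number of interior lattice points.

Using the shoelace formula, 2A = |[49·41 − 51·(-42)] + [51·22 − 33·41] + [33·39 − 31·22] + [31·(-35) − (-37)·39] + [(-37)·(-27) − (-22)·(-35)] + [(-22)·(-42) − 49·(-27)]| = 7359, so the area is 7359/2.
Summing gcd(|Δx|,|Δy|) over the edges gives the boundary count: gcd(2,83) + gcd(18,19) + gcd(2,17) + gcd(68,74) + gcd(15,8) + gcd(71,15) = 1+1+1+2+1+1 = 7.
By Pick's theorem A = I + B/2 − 1, so I = 7359/2 − 7/2 + 1 = 3677.

3677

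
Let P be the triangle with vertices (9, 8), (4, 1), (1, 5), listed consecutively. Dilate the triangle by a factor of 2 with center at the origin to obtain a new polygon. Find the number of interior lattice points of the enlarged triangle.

Using the shoelace formula, 2A = |[9·1 − 4·8] + [4·5 − 1·1] + [1·8 − 9·5]| = 41, so the area is 41/2.
Summing gcd(|Δx|,|Δy|) over the edges gives the boundary count: gcd(5,7) + gcd(3,4) + gcd(8,3) = 1+1+1 = 3.
Scaling by 2 multiplies the area by 2² = 4 (so the new area is 82) and multiplies the boundary lattice-point count by 2, giving 6.
By Pick's theorem, the interior count of the dilated polygon is 82 − 6/2 + 1 = 80.

80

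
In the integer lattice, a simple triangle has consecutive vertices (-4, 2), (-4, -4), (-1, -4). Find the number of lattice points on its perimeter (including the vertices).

Along each edge there are gcd(|Δx|,|Δy|)+1 lattice points, so counting each shared vertex once the boundary has gcd(0,6) + gcd(3,0) + gcd(3,6) = 6+3+3 = 12.

12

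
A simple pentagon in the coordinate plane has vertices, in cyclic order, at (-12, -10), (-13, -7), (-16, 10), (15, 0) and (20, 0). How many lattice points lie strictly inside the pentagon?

The shoelace formula gives twice the area as |[(-12)·(-7) − (-13)·(-10)] + [(-13)·10 − (-16)·(-7)] + [(-16)·0 − 15·10] + [15·0 − 20·0] + [20·(-10) − (-12)·0]| = 638, so the area is 319.
The number of boundary lattice points is Σ gcd(|Δx|,|Δy|) = gcd(1,3) + gcd(3,17) + gcd(31,10) + gcd(5,0) + gcd(32,10) = 1+1+1+5+2 = 10.
By Pick's theorem A = I + B/2 − 1, so I = 319 − 10/2 + 1 = 315.

315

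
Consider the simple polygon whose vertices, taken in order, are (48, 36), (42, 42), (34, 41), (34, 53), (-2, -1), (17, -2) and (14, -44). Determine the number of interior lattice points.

1577

Using the shoelace formula, 2A = |(48·42 − 42·36) + (42·41 − 34·42) + (34·53 − 34·41) + (34·(-1) − (-2)·53) + ((-2)·(-2) − 17·(-1)) + (17·(-44) − 14·(-2)) + (14·36 − 48·(-44))| = 3195, so the area is 1597.5.
Summing gcd(|Δx|,|Δy|) over the edges gives the boundary count: gcd(6,6) + gcd(8,1) + gcd(0,12) + gcd(36,54) + gcd(19,1) + gcd(3,42) + gcd(34,80) = 6+1+12+18+1+3+2 = 43.
By Pick's theorem A = I + B/2 − 1, so I = 1597.5 − 43/2 + 1 = 1577.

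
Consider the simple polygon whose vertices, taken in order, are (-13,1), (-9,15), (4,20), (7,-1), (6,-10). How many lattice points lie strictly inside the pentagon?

Using the shoelace formula, 2A = |((-13)·15 − (-9)·1) + ((-9)·20 − 4·15) + (4·(-1) − 7·20) + (7·(-10) − 6·(-1)) + (6·1 − (-13)·(-10))| = 758, so the area is 379.
The number of boundary lattice points is Σ gcd(|Δx|,|Δy|) = gcd(4,14) + gcd(13,5) + gcd(3,21) + gcd(1,9) + gcd(19,11) = 2+1+3+1+1 = 8.
By Pick's theorem A = I + B/2 − 1, so I = 379 − 8/2 + 1 = 376.

376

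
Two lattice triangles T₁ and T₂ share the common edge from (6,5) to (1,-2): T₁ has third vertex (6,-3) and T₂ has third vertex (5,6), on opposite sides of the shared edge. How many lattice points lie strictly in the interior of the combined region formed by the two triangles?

20

The union is the simple quadrilateral with vertices (6,5), (6,-3), (1,-2), (5,6) in order.
By the shoelace formula, twice the signed area is |(6·(-3) − 6·5) + (6·(-2) − 1·(-3)) + (1·6 − 5·(-2)) + (5·5 − 6·6)| = 52, so the area is 26.
The number of boundary lattice points is Σ gcd(|Δx|,|Δy|) = gcd(0,8) + gcd(5,1) + gcd(4,8) + gcd(1,1) = 8+1+4+1 = 14.
By Pick's theorem I = A − B/2 + 1 = 26 − 14/2 + 1 = 20.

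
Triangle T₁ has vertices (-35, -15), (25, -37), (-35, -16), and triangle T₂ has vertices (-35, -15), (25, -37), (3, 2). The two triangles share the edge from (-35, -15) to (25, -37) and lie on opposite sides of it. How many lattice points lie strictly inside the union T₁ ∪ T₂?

The union is the simple quadrilateral with vertices (-35, -15), (-35, -16), (25, -37), (3, 2) in order.
By the shoelace formula, twice the signed area is |[(-35)·(-16) − (-35)·(-15)] + [(-35)·(-37) − 25·(-16)] + [25·2 − 3·(-37)] + [3·(-15) − (-35)·2]| = 1916, so the area is 958.
The number of boundary lattice points is Σ gcd(|Δx|,|Δy|) = gcd(0,1) + gcd(60,21) + gcd(22,39) + gcd(38,17) = 1+3+1+1 = 6.
By Pick's theorem I = A − B/2 + 1 = 958 − 6/2 + 1 = 956.

956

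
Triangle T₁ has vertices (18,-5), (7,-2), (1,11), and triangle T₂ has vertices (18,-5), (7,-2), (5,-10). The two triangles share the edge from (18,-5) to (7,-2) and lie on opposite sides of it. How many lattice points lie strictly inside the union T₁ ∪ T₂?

The union is the simple quadrilateral with vertices (18,-5), (1,11), (7,-2), (5,-10) in order.
By the shoelace formula, twice the signed area is |(18·11 − 1·(-5)) + (1·(-2) − 7·11) + (7·(-10) − 5·(-2)) + (5·(-5) − 18·(-10))| = 219, so the area is 109.5.
Along each edge there are gcd(|Δx|,|Δy|)+1 lattice points, so counting each shared vertex once the boundary has gcd(17,16) + gcd(6,13) + gcd(2,8) + gcd(13,5) = 1+1+2+1 = 5.
By Pick's theorem I = A − B/2 + 1 = 109.5 − 5/2 + 1 = 108.

108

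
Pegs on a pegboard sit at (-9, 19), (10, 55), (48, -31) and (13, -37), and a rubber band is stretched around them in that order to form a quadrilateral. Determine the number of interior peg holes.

2545

Using the shoelace formula, 2A = |((-9)·55 − 10·19) + (10·(-31) − 48·55) + (48·(-37) − 13·(-31)) + (13·19 − (-9)·(-37))| = 5094, so the area is 2547.
Summing gcd(|Δx|,|Δy|) over the edges gives the boundary count: gcd(19,36) + gcd(38,86) + gcd(35,6) + gcd(22,56) = 1+2+1+2 = 6.
By Pick's theorem A = I + B/2 − 1, so I = 2547 − 6/2 + 1 = 2545.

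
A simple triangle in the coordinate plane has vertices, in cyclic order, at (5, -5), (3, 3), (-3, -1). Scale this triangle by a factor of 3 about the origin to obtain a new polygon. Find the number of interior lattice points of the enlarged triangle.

241

The shoelace formula gives twice the area as |[5·3 − 3·(-5)] + [3·(-1) − (-3)·3] + [(-3)·(-5) − 5·(-1)]| = 56, so the area is 28.
Summing gcd(|Δx|,|Δy|) over the edges gives the boundary count: gcd(2,8) + gcd(6,4) + gcd(8,4) = 2+2+4 = 8.
Scaling by 3 multiplies the area by 3² = 9 (so the new area is 252) and multiplies the boundary lattice-point count by 3, giving 24.
By Pick's theorem, the interior count of the dilated polygon is 252 − 24/2 + 1 = 241.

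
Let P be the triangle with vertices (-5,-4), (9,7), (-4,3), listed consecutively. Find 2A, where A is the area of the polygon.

The shoelace formula gives twice the area as |[(-5)·7 − 9·(-4)] + [9·3 − (-4)·7] + [(-4)·(-4) − (-5)·3]| = 87, so the area is 43.5.

87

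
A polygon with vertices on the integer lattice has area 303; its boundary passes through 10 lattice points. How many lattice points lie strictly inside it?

299

From Pick's theorem, I = A − B/2 + 1 = 303 − 10/2 + 1 = 299.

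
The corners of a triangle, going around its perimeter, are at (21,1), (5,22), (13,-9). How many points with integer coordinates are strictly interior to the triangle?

163

The shoelace formula gives twice the area as |[21·22 − 5·1] + [5·(-9) − 13·22] + [13·1 − 21·(-9)]| = 328, so the area is 164.
The number of boundary lattice points is Σ gcd(|Δx|,|Δy|) = gcd(16,21) + gcd(8,31) + gcd(8,10) = 1+1+2 = 4.
By Pick's theorem A = I + B/2 − 1, so I = 164 − 4/2 + 1 = 163.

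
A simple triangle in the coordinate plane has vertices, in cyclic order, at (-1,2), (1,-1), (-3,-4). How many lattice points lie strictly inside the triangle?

8

Using the shoelace formula, 2A = |[(-1)·(-1) − 1·2] + [1·(-4) − (-3)·(-1)] + [(-3)·2 − (-1)·(-4)]| = 18, so the area is 9.
Along each edge there are gcd(|Δx|,|Δy|)+1 lattice points, so counting each shared vertex once the boundary has gcd(2,3) + gcd(4,3) + gcd(2,6) = 1+1+2 = 4.
Pick's theorem gives I = A − B/2 + 1 = 9 − 4/2 + 1 = 8.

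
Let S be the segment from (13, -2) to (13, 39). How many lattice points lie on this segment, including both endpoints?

42

The number of lattice points on a segment between lattice points is gcd(|Δx|,|Δy|) + 1 = gcd(0,41) + 1 = 41 + 1 = 42.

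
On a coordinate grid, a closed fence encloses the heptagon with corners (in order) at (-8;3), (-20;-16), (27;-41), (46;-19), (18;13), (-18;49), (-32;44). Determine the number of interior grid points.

Using the shoelace formula, 2A = |[(-8)·(-16) − (-20)·3] + [(-20)·(-41) − 27·(-16)] + [27·(-19) − 46·(-41)] + [46·13 − 18·(-19)] + [18·49 − (-18)·13] + [(-18)·44 − (-32)·49] + [(-32)·3 − (-8)·44]| = 5901, so the area is 2950.5.
Summing gcd(|Δx|,|Δy|) over the edges gives the boundary count: gcd(12,19) + gcd(47,25) + gcd(19,22) + gcd(28,32) + gcd(36,36) + gcd(14,5) + gcd(24,41) = 1+1+1+4+36+1+1 = 45.
Pick's theorem gives I = A − B/2 + 1 = 2950.5 − 45/2 + 1 = 2929.

2929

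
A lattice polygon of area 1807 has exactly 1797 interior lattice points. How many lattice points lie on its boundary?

22

Pick's theorem gives A = I + B/2 − 1, so B = 2(A − I + 1) = 2(1807 − 1797 + 1) = 22.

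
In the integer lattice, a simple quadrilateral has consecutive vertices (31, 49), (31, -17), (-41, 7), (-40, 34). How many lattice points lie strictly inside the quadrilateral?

3282

By the shoelace formula, twice the signed area is |(31·(-17) − 31·49) + (31·7 − (-41)·(-17)) + ((-41)·34 − (-40)·7) + ((-40)·49 − 31·34)| = 6654, so the area is 3327.
Along each edge there are gcd(|Δx|,|Δy|)+1 lattice points, so counting each shared vertex once the boundary has gcd(0,66) + gcd(72,24) + gcd(1,27) + gcd(71,15) = 66+24+1+1 = 92.
By Pick's theorem A = I + B/2 − 1, so I = 3327 − 92/2 + 1 = 3282.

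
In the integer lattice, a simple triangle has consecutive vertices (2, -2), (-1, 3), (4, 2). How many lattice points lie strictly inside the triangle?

10

The shoelace formula gives twice the area as |(2·3 − (-1)·(-2)) + ((-1)·2 − 4·3) + (4·(-2) − 2·2)| = 22, so the area is 11.
Summing gcd(|Δx|,|Δy|) over the edges gives the boundary count: gcd(3,5) + gcd(5,1) + gcd(2,4) = 1+1+2 = 4.
Pick's theorem gives I = A − B/2 + 1 = 11 − 4/2 + 1 = 10.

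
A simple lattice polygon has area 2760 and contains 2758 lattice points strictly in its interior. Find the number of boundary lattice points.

6

Pick's theorem gives A = I + B/2 − 1, so B = 2(A − I + 1) = 2(2760 − 2758 + 1) = 6.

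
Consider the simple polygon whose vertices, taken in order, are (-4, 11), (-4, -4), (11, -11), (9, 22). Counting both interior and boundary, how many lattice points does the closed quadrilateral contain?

348

By the shoelace formula, twice the signed area is |[(-4)·(-4) − (-4)·11] + [(-4)·(-11) − 11·(-4)] + [11·22 − 9·(-11)] + [9·11 − (-4)·22]| = 676, so the area is 338.
Along each edge there are gcd(|Δx|,|Δy|)+1 lattice points, so counting each shared vertex once the boundary has gcd(0,15) + gcd(15,7) + gcd(2,33) + gcd(13,11) = 15+1+1+1 = 18.
Pick's theorem gives I = A − B/2 + 1 = 338 − 18/2 + 1 = 330, so the closed region contains I + B = 330 + 18 = 348 lattice points.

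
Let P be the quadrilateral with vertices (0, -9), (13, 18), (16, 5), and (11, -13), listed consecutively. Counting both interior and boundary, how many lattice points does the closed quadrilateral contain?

237

By the shoelace formula, twice the signed area is |[0·18 − 13·(-9)] + [13·5 − 16·18] + [16·(-13) − 11·5] + [11·(-9) − 0·(-13)]| = 468, so the area is 234.
Along each edge there are gcd(|Δx|,|Δy|)+1 lattice points, so counting each shared vertex once the boundary has gcd(13,27) + gcd(3,13) + gcd(5,18) + gcd(11,4) = 1+1+1+1 = 4.
Pick's theorem gives I = A − B/2 + 1 = 234 − 4/2 + 1 = 233, so the closed region contains I + B = 233 + 4 = 237 lattice points.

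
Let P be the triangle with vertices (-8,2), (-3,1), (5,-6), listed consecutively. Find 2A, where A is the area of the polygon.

27

The shoelace formula gives twice the area as |[(-8)·1 − (-3)·2] + [(-3)·(-6) − 5·1] + [5·2 − (-8)·(-6)]| = 27, so the area is 27/2.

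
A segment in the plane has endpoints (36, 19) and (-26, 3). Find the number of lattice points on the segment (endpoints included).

3

The number of lattice points on a segment between lattice points is gcd(|Δx|,|Δy|) + 1 = gcd(62,16) + 1 = 2 + 1 = 3.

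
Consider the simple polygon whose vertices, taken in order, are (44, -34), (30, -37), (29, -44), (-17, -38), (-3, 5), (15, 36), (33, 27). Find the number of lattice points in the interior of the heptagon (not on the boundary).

3083

By the shoelace formula, twice the signed area is |(44·(-37) − 30·(-34)) + (30·(-44) − 29·(-37)) + (29·(-38) − (-17)·(-44)) + ((-17)·5 − (-3)·(-38)) + ((-3)·36 − 15·5) + (15·27 − 33·36) + (33·(-34) − 44·27)| = 6180, so the area is 3090.
The number of boundary lattice points is Σ gcd(|Δx|,|Δy|) = gcd(14,3) + gcd(1,7) + gcd(46,6) + gcd(14,43) + gcd(18,31) + gcd(18,9) + gcd(11,61) = 1+1+2+1+1+9+1 = 16.
By Pick's theorem A = I + B/2 − 1, so I = 3090 − 16/2 + 1 = 3083.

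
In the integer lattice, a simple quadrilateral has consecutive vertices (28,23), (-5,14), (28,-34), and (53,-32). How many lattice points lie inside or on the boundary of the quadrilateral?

1660

The shoelace formula gives twice the area as |[28·14 − (-5)·23] + [(-5)·(-34) − 28·14] + [28·(-32) − 53·(-34)] + [53·23 − 28·(-32)]| = 3306, so the area is 1653.
The number of boundary lattice points is Σ gcd(|Δx|,|Δy|) = gcd(33,9) + gcd(33,48) + gcd(25,2) + gcd(25,55) = 3+3+1+5 = 12.
Pick's theorem gives I = A − B/2 + 1 = 1653 − 12/2 + 1 = 1648, so the closed region contains I + B = 1648 + 12 = 1660 lattice points.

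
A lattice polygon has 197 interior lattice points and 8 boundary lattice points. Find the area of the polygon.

200

By Pick's theorem, A = I + B/2 − 1 = 197 + 8/2 − 1 = 200.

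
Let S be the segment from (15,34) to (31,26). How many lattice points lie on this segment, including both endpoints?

The number of lattice points on a segment between lattice points is gcd(|Δx|,|Δy|) + 1 = gcd(16,8) + 1 = 8 + 1 = 9.

9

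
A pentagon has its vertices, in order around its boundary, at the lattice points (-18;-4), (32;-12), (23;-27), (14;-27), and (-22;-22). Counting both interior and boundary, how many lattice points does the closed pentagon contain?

858

By the shoelace formula, twice the signed area is |[(-18)·(-12) − 32·(-4)] + [32·(-27) − 23·(-12)] + [23·(-27) − 14·(-27)] + [14·(-22) − (-22)·(-27)] + [(-22)·(-4) − (-18)·(-22)]| = 1697, so the area is 1697/2.
The number of boundary lattice points is Σ gcd(|Δx|,|Δy|) = gcd(50,8) + gcd(9,15) + gcd(9,0) + gcd(36,5) + gcd(4,18) = 2+3+9+1+2 = 17.
Pick's theorem gives I = A − B/2 + 1 = 1697/2 − 17/2 + 1 = 841, so the closed region contains I + B = 841 + 17 = 858 lattice points.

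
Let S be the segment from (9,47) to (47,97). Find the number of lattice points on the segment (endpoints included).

3

The number of lattice points on a segment between lattice points is gcd(|Δx|,|Δy|) + 1 = gcd(38,50) + 1 = 2 + 1 = 3.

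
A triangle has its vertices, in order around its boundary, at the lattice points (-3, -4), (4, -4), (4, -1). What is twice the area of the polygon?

By the shoelace formula, twice the signed area is |((-3)·(-4) − 4·(-4)) + (4·(-1) − 4·(-4)) + (4·(-4) − (-3)·(-1))| = 21, so the area is 21/2.

21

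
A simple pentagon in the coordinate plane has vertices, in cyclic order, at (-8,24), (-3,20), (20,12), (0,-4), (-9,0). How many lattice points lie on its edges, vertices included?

8

Summing gcd(|Δx|,|Δy|) over the edges gives the boundary count: gcd(5,4) + gcd(23,8) + gcd(20,16) + gcd(9,4) + gcd(1,24) = 1+1+4+1+1 = 8.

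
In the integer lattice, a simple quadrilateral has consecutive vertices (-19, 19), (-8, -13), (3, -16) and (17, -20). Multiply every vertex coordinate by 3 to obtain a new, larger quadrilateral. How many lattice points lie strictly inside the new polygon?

Using the shoelace formula, 2A = |[(-19)·(-13) − (-8)·19] + [(-8)·(-16) − 3·(-13)] + [3·(-20) − 17·(-16)] + [17·19 − (-19)·(-20)]| = 721, so the area is 721/2.
Summing gcd(|Δx|,|Δy|) over the edges gives the boundary count: gcd(11,32) + gcd(11,3) + gcd(14,4) + gcd(36,39) = 1+1+2+3 = 7.
Scaling by 3 multiplies the area by 3² = 9 (so the new area is 6489/2) and multiplies the boundary lattice-point count by 3, giving 21.
By Pick's theorem, the interior count of the dilated polygon is 6489/2 − 21/2 + 1 = 3235.

3235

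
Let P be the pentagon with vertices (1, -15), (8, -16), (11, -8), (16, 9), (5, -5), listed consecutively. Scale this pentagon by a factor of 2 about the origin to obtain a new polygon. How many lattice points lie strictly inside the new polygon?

The shoelace formula gives twice the area as |[1·(-16) − 8·(-15)] + [8·(-8) − 11·(-16)] + [11·9 − 16·(-8)] + [16·(-5) − 5·9] + [5·(-15) − 1·(-5)]| = 248, so the area is 124.
Along each edge there are gcd(|Δx|,|Δy|)+1 lattice points, so counting each shared vertex once the boundary has gcd(7,1) + gcd(3,8) + gcd(5,17) + gcd(11,14) + gcd(4,10) = 1+1+1+1+2 = 6.
Scaling by 2 multiplies the area by 2² = 4 (so the new area is 496) and multiplies the boundary lattice-point count by 2, giving 12.
By Pick's theorem, the interior count of the dilated polygon is 496 − 12/2 + 1 = 491.

491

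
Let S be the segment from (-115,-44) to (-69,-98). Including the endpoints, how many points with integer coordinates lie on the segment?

The number of lattice points on a segment between lattice points is gcd(|Δx|,|Δy|) + 1 = gcd(46,54) + 1 = 2 + 1 = 3.

3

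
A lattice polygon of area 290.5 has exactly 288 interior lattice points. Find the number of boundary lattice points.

Pick's theorem gives A = I + B/2 − 1, so B = 2(A − I + 1) = 2(290.5 − 288 + 1) = 7.

7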